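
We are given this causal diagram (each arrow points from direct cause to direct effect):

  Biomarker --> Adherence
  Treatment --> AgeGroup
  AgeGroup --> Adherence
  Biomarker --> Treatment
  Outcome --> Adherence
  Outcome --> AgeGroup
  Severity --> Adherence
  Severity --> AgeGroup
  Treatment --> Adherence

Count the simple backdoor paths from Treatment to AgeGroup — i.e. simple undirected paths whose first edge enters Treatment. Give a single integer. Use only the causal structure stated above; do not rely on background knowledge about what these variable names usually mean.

A backdoor path from Treatment to AgeGroup is any simple undirected path whose first edge points into Treatment (i.e. leaves Treatment via a parent).
Parents of Treatment: {Biomarker}.
Enumerating:
  P1: Treatment <- Biomarker -> Adherence <- Outcome -> AgeGroup
  P2: Treatment <- Biomarker -> Adherence <- Severity -> AgeGroup
  P3: Treatment <- Biomarker -> Adherence <- AgeGroup
That exhausts the simple backdoor paths. Count: 3.

3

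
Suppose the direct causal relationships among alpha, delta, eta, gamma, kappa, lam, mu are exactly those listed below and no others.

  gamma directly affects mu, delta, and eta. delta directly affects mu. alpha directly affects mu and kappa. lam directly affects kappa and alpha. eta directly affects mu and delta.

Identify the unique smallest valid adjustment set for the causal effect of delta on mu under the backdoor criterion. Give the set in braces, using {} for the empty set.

{eta, gamma}

Variables eligible for adjustment (non-descendants of delta, excluding delta and mu): {alpha, eta, gamma, kappa, lam}.
Backdoor paths from delta to mu:
  P1: delta <- gamma -> eta -> mu
  P2: delta <- gamma -> mu
  P3: delta <- eta <- gamma -> mu
  P4: delta <- eta -> mu
The empty set is not sufficient: P1 (delta <- gamma -> eta -> mu) has no collider blocking it and no conditioned non-collider, so it is open.
Try {eta, gamma}:
  P1: blocked at fork node gamma ∈ conditioning set.
  P2: blocked at fork node gamma ∈ conditioning set.
  P3: blocked at chain node eta ∈ conditioning set.
  P4: blocked at fork node eta ∈ conditioning set.
{eta, gamma} contains no descendant of delta and blocks every backdoor path.
Every element of {eta, gamma} is needed (dropping eta leaves P4 open; dropping gamma leaves P2 open), so no proper subset is valid.
Among all size-2 subsets of the eligible variables, only {eta, gamma} blocks every backdoor path, so it is the unique smallest valid adjustment set.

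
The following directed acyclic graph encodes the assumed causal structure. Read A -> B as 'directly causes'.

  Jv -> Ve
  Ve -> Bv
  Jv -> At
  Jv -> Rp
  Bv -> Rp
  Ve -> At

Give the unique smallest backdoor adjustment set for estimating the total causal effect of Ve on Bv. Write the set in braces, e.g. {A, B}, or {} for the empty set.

{}

Variables eligible for adjustment (non-descendants of Ve, excluding Ve and Bv): {Jv}.
Backdoor paths from Ve to Bv:
  P1: Ve <- Jv -> Rp <- Bv
Each backdoor path contains an unconditioned collider, so every path is already blocked with the empty conditioning set:
  P1: blocked at collider Rp (neither it nor any descendant is in the conditioning set).
The empty set is therefore the unique smallest valid set.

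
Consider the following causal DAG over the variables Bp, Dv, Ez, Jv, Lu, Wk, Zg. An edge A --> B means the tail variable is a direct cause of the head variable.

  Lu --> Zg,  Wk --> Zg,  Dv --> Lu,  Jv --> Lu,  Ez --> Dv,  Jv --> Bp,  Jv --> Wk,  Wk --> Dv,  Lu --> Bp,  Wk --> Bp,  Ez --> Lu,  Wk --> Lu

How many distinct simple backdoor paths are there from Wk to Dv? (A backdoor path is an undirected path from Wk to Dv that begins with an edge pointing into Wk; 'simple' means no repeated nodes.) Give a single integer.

A backdoor path from Wk to Dv is any simple undirected path whose first edge points into Wk (i.e. leaves Wk via a parent).
Parents of Wk: {Jv}.
Enumerating:
  P1: Wk <- Jv -> Lu <- Ez -> Dv
  P2: Wk <- Jv -> Lu <- Dv
  P3: Wk <- Jv -> Bp <- Lu <- Ez -> Dv
  P4: Wk <- Jv -> Bp <- Lu <- Dv
That exhausts the simple backdoor paths. Count: 4.

4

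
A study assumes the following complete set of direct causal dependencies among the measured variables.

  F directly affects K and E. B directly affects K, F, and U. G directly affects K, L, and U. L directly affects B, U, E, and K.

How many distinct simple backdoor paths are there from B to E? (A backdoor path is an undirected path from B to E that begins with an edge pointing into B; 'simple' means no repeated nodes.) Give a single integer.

A backdoor path from B to E is any simple undirected path whose first edge points into B (i.e. leaves B via a parent).
Parents of B: {L}.
Enumerating:
  P1: B <- L <- G -> K <- F -> E
  P2: B <- L -> U <- G -> K <- F -> E
  P3: B <- L -> E
  P4: B <- L -> K <- F -> E
That exhausts the simple backdoor paths. Count: 4.

4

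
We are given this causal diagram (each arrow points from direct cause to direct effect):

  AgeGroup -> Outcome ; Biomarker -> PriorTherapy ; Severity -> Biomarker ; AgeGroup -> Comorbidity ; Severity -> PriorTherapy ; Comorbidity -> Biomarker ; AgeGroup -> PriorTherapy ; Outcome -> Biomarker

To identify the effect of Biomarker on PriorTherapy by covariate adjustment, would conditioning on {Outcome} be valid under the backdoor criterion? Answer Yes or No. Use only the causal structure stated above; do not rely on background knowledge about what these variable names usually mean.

No

Backdoor paths from Biomarker to PriorTherapy (paths whose first edge points into Biomarker):
  P1: Biomarker <- Outcome <- AgeGroup -> PriorTherapy
  P2: Biomarker <- Comorbidity <- AgeGroup -> PriorTherapy
  P3: Biomarker <- Severity -> PriorTherapy
Condition 1 (no descendant of Biomarker in the set): holds — descendants of Biomarker are {PriorTherapy}; none are in {Outcome}.
Condition 2 (every backdoor path blocked by {Outcome}):
  P1: blocked at chain node Outcome ∈ conditioning set.
  P2: open — no interior node is in the conditioning set.
  P3: open — no interior node is in the conditioning set.
{Outcome} does not satisfy the backdoor criterion.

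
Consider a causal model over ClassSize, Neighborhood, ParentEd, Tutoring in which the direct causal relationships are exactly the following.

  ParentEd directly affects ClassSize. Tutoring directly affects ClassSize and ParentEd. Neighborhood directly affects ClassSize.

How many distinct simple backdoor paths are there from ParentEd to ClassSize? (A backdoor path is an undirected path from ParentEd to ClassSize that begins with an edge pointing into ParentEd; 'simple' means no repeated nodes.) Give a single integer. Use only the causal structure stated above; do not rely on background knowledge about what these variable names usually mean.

1

A backdoor path from ParentEd to ClassSize is any simple undirected path whose first edge points into ParentEd (i.e. leaves ParentEd via a parent).
Parents of ParentEd: {Tutoring}.
Enumerating:
  P1: ParentEd <- Tutoring -> ClassSize
That exhausts the simple backdoor paths. Count: 1.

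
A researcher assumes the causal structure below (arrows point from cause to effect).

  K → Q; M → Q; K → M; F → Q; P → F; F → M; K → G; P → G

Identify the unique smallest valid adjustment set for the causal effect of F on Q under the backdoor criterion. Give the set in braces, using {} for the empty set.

Variables eligible for adjustment (non-descendants of F, excluding F and Q): {G, K, P}.
Backdoor paths from F to Q:
  P1: F <- P -> G <- K -> M -> Q
  P2: F <- P -> G <- K -> Q
Each backdoor path contains an unconditioned collider, so every path is already blocked with the empty conditioning set:
  P1: blocked at collider G (neither it nor any descendant is in the conditioning set).
  P2: blocked at collider G (neither it nor any descendant is in the conditioning set).
The empty set is therefore the unique smallest valid set.

{}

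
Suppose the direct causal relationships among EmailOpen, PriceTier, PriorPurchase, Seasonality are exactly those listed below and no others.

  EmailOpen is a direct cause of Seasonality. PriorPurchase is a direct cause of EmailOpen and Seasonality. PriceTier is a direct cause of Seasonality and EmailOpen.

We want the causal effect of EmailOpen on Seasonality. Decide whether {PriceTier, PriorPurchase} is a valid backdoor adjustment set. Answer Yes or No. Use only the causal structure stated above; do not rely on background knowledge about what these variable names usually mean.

Yes

Backdoor paths from EmailOpen to Seasonality (paths whose first edge points into EmailOpen):
  P1: EmailOpen <- PriceTier -> Seasonality
  P2: EmailOpen <- PriorPurchase -> Seasonality
Condition 1 (no descendant of EmailOpen in the set): holds — descendants of EmailOpen are {Seasonality}; none are in {PriceTier, PriorPurchase}.
Condition 2 (every backdoor path blocked by {PriceTier, PriorPurchase}):
  P1: blocked at fork node PriceTier ∈ conditioning set.
  P2: blocked at fork node PriorPurchase ∈ conditioning set.
{PriceTier, PriorPurchase} satisfies the backdoor criterion.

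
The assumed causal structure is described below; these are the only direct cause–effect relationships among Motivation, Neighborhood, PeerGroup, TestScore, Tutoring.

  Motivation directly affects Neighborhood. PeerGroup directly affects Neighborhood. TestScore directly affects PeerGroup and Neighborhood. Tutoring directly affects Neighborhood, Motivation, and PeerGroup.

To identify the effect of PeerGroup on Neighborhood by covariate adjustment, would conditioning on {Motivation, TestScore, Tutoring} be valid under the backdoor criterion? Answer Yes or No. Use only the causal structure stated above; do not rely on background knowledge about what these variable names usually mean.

Yes

Backdoor paths from PeerGroup to Neighborhood (paths whose first edge points into PeerGroup):
  P1: PeerGroup <- Tutoring -> Motivation -> Neighborhood
  P2: PeerGroup <- Tutoring -> Neighborhood
  P3: PeerGroup <- TestScore -> Neighborhood
Condition 1 (no descendant of PeerGroup in the set): holds — descendants of PeerGroup are {Neighborhood}; none are in {Motivation, TestScore, Tutoring}.
Condition 2 (every backdoor path blocked by {Motivation, TestScore, Tutoring}):
  P1: blocked at fork node Tutoring ∈ conditioning set.
  P2: blocked at fork node Tutoring ∈ conditioning set.
  P3: blocked at fork node TestScore ∈ conditioning set.
{Motivation, TestScore, Tutoring} satisfies the backdoor criterion.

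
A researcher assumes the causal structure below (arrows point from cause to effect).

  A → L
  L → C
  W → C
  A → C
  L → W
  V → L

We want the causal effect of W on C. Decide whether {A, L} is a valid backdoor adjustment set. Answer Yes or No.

Backdoor paths from W to C (paths whose first edge points into W):
  P1: W <- L <- A -> C
  P2: W <- L -> C
Condition 1 (no descendant of W in the set): holds — descendants of W are {C}; none are in {A, L}.
Condition 2 (every backdoor path blocked by {A, L}):
  P1: blocked at chain node L ∈ conditioning set.
  P2: blocked at fork node L ∈ conditioning set.
{A, L} satisfies the backdoor criterion.

Yes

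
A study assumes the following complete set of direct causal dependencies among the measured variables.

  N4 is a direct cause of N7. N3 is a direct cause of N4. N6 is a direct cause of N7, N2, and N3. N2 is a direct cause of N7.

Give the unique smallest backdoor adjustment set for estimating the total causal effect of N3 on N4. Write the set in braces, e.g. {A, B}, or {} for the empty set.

Variables eligible for adjustment (non-descendants of N3, excluding N3 and N4): {N2, N6}.
Backdoor paths from N3 to N4:
  P1: N3 <- N6 -> N2 -> N7 <- N4
  P2: N3 <- N6 -> N7 <- N4
Each backdoor path contains an unconditioned collider, so every path is already blocked with the empty conditioning set:
  P1: blocked at collider N7 (neither it nor any descendant is in the conditioning set).
  P2: blocked at collider N7 (neither it nor any descendant is in the conditioning set).
The empty set is therefore the unique smallest valid set.

{}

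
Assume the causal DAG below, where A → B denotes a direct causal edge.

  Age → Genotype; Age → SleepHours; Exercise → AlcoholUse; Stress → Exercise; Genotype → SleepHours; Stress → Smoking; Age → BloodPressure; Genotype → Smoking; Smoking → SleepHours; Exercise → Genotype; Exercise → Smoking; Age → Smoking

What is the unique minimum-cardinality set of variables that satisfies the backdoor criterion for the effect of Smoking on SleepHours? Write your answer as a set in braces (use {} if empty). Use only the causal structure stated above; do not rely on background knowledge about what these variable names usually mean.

{Age, Genotype}

Variables eligible for adjustment (non-descendants of Smoking, excluding Smoking and SleepHours): {Age, AlcoholUse, BloodPressure, Exercise, Genotype, Stress}.
Backdoor paths from Smoking to SleepHours:
  P1: Smoking <- Stress -> Exercise -> Genotype <- Age -> SleepHours
  P2: Smoking <- Stress -> Exercise -> Genotype -> SleepHours
  P3: Smoking <- Exercise -> Genotype <- Age -> SleepHours
  P4: Smoking <- Exercise -> Genotype -> SleepHours
  P5: Smoking <- Age -> Genotype -> SleepHours
  P6: Smoking <- Age -> SleepHours
  P7: Smoking <- Genotype <- Age -> SleepHours
  P8: Smoking <- Genotype -> SleepHours
The empty set is not sufficient: P2 (Smoking <- Stress -> Exercise -> Genotype -> SleepHours) has no collider blocking it and no conditioned non-collider, so it is open.
Try {Age, Genotype}:
  P1: blocked at fork node Age ∈ conditioning set.
  P2: blocked at chain node Genotype ∈ conditioning set.
  P3: blocked at fork node Age ∈ conditioning set.
  P4: blocked at chain node Genotype ∈ conditioning set.
  P5: blocked at fork node Age ∈ conditioning set.
  P6: blocked at fork node Age ∈ conditioning set.
  P7: blocked at chain node Genotype ∈ conditioning set.
  P8: blocked at fork node Genotype ∈ conditioning set.
{Age, Genotype} contains no descendant of Smoking and blocks every backdoor path.
Every element of {Age, Genotype} is needed (dropping Age leaves P1 open; dropping Genotype leaves P2 open), so no proper subset is valid.
Among all size-2 subsets of the eligible variables, only {Age, Genotype} blocks every backdoor path, so it is the unique smallest valid adjustment set.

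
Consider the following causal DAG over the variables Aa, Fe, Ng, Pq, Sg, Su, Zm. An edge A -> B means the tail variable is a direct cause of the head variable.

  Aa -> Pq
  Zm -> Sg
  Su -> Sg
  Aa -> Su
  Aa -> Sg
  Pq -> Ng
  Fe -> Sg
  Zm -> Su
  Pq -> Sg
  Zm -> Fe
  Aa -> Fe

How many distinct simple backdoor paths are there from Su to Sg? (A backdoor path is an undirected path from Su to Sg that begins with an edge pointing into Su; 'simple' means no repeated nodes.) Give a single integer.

A backdoor path from Su to Sg is any simple undirected path whose first edge points into Su (i.e. leaves Su via a parent).
Parents of Su: {Aa, Zm}.
Enumerating:
  P1: Su <- Aa -> Pq -> Sg
  P2: Su <- Aa -> Fe <- Zm -> Sg
  P3: Su <- Aa -> Fe -> Sg
  P4: Su <- Aa -> Sg
  P5: Su <- Zm -> Fe <- Aa -> Pq -> Sg
  P6: Su <- Zm -> Fe <- Aa -> Sg
  P7: Su <- Zm -> Fe -> Sg
  P8: Su <- Zm -> Sg
That exhausts the simple backdoor paths. Count: 8.

8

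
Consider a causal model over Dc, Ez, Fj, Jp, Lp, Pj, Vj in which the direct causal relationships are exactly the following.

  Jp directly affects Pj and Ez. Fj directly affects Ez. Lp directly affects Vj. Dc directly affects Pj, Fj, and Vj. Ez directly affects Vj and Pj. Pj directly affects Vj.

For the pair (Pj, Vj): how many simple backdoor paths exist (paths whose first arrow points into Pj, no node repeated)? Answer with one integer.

A backdoor path from Pj to Vj is any simple undirected path whose first edge points into Pj (i.e. leaves Pj via a parent).
Parents of Pj: {Dc, Ez, Jp}.
Enumerating:
  P1: Pj <- Dc -> Fj -> Ez -> Vj
  P2: Pj <- Dc -> Vj
  P3: Pj <- Jp -> Ez <- Fj <- Dc -> Vj
  P4: Pj <- Jp -> Ez -> Vj
  P5: Pj <- Ez <- Fj <- Dc -> Vj
  P6: Pj <- Ez -> Vj
That exhausts the simple backdoor paths. Count: 6.

6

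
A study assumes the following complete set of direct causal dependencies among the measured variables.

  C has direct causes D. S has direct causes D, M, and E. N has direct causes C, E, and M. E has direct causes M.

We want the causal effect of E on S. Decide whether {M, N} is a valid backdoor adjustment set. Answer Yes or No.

Backdoor paths from E to S (paths whose first edge points into E):
  P1: E <- M -> N <- C <- D -> S
  P2: E <- M -> S
Condition 1 (no descendant of E in the set): FAILS — N is a descendant of E.
Condition 2 (every backdoor path blocked by {M, N}):
  P1: blocked at fork node M ∈ conditioning set.
  P2: blocked at fork node M ∈ conditioning set.
{M, N} does not satisfy the backdoor criterion.

No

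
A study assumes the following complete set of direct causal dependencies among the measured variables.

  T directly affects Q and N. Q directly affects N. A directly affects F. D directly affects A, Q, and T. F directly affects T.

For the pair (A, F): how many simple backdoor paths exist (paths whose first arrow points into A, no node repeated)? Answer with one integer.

3

A backdoor path from A to F is any simple undirected path whose first edge points into A (i.e. leaves A via a parent).
Parents of A: {D}.
Enumerating:
  P1: A <- D -> T <- F
  P2: A <- D -> Q <- T <- F
  P3: A <- D -> Q -> N <- T <- F
That exhausts the simple backdoor paths. Count: 3.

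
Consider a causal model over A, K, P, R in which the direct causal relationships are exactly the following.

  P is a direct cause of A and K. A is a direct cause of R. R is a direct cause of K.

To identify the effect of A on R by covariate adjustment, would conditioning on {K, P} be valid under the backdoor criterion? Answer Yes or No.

Backdoor paths from A to R (paths whose first edge points into A):
  P1: A <- P -> K <- R
Condition 1 (no descendant of A in the set): FAILS — K is a descendant of A.
Condition 2 (every backdoor path blocked by {K, P}):
  P1: blocked at fork node P ∈ conditioning set.
{K, P} does not satisfy the backdoor criterion.

No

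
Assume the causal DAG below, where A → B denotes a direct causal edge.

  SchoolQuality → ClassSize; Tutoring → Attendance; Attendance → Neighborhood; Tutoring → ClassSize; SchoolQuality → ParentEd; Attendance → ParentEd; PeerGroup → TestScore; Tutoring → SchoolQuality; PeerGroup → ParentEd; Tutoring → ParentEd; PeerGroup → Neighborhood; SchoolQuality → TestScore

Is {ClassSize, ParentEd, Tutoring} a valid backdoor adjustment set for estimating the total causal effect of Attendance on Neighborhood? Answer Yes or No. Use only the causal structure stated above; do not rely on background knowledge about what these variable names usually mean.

Backdoor paths from Attendance to Neighborhood (paths whose first edge points into Attendance):
  P1: Attendance <- Tutoring -> SchoolQuality -> TestScore <- PeerGroup -> Neighborhood
  P2: Attendance <- Tutoring -> SchoolQuality -> ParentEd <- PeerGroup -> Neighborhood
  P3: Attendance <- Tutoring -> ClassSize <- SchoolQuality -> TestScore <- PeerGroup -> Neighborhood
  P4: Attendance <- Tutoring -> ClassSize <- SchoolQuality -> ParentEd <- PeerGroup -> Neighborhood
  P5: Attendance <- Tutoring -> ParentEd <- PeerGroup -> Neighborhood
  P6: Attendance <- Tutoring -> ParentEd <- SchoolQuality -> TestScore <- PeerGroup -> Neighborhood
Condition 1 (no descendant of Attendance in the set): FAILS — ParentEd is a descendant of Attendance.
Condition 2 (every backdoor path blocked by {ClassSize, ParentEd, Tutoring}):
  P1: blocked at fork node Tutoring ∈ conditioning set.
  P2: blocked at fork node Tutoring ∈ conditioning set.
  P3: blocked at fork node Tutoring ∈ conditioning set.
  P4: blocked at fork node Tutoring ∈ conditioning set.
  P5: blocked at fork node Tutoring ∈ conditioning set.
  P6: blocked at fork node Tutoring ∈ conditioning set.
{ClassSize, ParentEd, Tutoring} does not satisfy the backdoor criterion.

No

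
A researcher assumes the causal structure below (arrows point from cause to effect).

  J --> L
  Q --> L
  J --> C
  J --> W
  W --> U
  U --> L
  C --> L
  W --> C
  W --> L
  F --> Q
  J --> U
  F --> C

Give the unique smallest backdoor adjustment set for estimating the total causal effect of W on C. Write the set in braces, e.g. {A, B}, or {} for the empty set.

{J}

Variables eligible for adjustment (non-descendants of W, excluding W and C): {F, J, Q}.
Backdoor paths from W to C:
  P1: W <- J -> C
  P2: W <- J -> U -> L <- C
  P3: W <- J -> U -> L <- Q <- F -> C
  P4: W <- J -> L <- C
  P5: W <- J -> L <- Q <- F -> C
The empty set is not sufficient: P1 (W <- J -> C) has no collider blocking it and no conditioned non-collider, so it is open.
Try {J}:
  P1: blocked at fork node J ∈ conditioning set.
  P2: blocked at fork node J ∈ conditioning set.
  P3: blocked at fork node J ∈ conditioning set.
  P4: blocked at fork node J ∈ conditioning set.
  P5: blocked at fork node J ∈ conditioning set.
{J} contains no descendant of W and blocks every backdoor path.
No other singleton works — e.g. {F} leaves P1 open — so {J} is the unique smallest valid adjustment set.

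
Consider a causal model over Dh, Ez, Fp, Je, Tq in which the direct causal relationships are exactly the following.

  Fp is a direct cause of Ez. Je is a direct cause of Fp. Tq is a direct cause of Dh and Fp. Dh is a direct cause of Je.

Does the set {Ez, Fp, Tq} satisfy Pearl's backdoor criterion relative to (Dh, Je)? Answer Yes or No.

Backdoor paths from Dh to Je (paths whose first edge points into Dh):
  P1: Dh <- Tq -> Fp <- Je
Condition 1 (no descendant of Dh in the set): FAILS — Ez and Fp are descendants of Dh.
Condition 2 (every backdoor path blocked by {Ez, Fp, Tq}):
  P1: blocked at fork node Tq ∈ conditioning set.
{Ez, Fp, Tq} does not satisfy the backdoor criterion.

No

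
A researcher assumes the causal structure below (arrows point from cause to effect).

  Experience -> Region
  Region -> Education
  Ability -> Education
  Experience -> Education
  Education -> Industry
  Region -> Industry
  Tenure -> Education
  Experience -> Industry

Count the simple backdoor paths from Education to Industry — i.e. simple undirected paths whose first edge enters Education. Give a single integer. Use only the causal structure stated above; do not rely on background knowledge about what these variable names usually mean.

4

A backdoor path from Education to Industry is any simple undirected path whose first edge points into Education (i.e. leaves Education via a parent).
Parents of Education: {Ability, Experience, Region, Tenure}.
Enumerating:
  P1: Education <- Experience -> Region -> Industry
  P2: Education <- Experience -> Industry
  P3: Education <- Region <- Experience -> Industry
  P4: Education <- Region -> Industry
That exhausts the simple backdoor paths. Count: 4.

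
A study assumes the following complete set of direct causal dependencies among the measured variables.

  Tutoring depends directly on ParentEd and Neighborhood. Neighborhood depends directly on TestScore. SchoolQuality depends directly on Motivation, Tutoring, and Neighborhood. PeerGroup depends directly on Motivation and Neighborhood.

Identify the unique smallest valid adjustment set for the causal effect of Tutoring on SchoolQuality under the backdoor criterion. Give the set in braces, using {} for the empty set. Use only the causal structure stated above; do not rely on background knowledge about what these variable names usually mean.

{Neighborhood}

Variables eligible for adjustment (non-descendants of Tutoring, excluding Tutoring and SchoolQuality): {Motivation, Neighborhood, ParentEd, PeerGroup, TestScore}.
Backdoor paths from Tutoring to SchoolQuality:
  P1: Tutoring <- Neighborhood -> SchoolQuality
  P2: Tutoring <- Neighborhood -> PeerGroup <- Motivation -> SchoolQuality
The empty set is not sufficient: P1 (Tutoring <- Neighborhood -> SchoolQuality) has no collider blocking it and no conditioned non-collider, so it is open.
Try {Neighborhood}:
  P1: blocked at fork node Neighborhood ∈ conditioning set.
  P2: blocked at fork node Neighborhood ∈ conditioning set.
{Neighborhood} contains no descendant of Tutoring and blocks every backdoor path.
No other singleton works — e.g. {ParentEd} leaves P1 open — so {Neighborhood} is the unique smallest valid adjustment set.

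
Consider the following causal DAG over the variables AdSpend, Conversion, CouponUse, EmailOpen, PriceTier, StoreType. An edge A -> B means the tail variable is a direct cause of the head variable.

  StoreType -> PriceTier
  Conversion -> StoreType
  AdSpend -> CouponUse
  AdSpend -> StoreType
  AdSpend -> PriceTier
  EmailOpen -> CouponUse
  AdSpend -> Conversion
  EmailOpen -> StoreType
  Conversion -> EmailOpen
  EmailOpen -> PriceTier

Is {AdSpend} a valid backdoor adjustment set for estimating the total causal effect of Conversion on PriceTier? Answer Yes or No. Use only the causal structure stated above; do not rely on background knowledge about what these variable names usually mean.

Yes

Backdoor paths from Conversion to PriceTier (paths whose first edge points into Conversion):
  P1: Conversion <- AdSpend -> StoreType <- EmailOpen -> PriceTier
  P2: Conversion <- AdSpend -> StoreType -> PriceTier
  P3: Conversion <- AdSpend -> PriceTier
  P4: Conversion <- AdSpend -> CouponUse <- EmailOpen -> StoreType -> PriceTier
  P5: Conversion <- AdSpend -> CouponUse <- EmailOpen -> PriceTier
Condition 1 (no descendant of Conversion in the set): holds — descendants of Conversion are {CouponUse, EmailOpen, PriceTier, StoreType}; none are in {AdSpend}.
Condition 2 (every backdoor path blocked by {AdSpend}):
  P1: blocked at fork node AdSpend ∈ conditioning set.
  P2: blocked at fork node AdSpend ∈ conditioning set.
  P3: blocked at fork node AdSpend ∈ conditioning set.
  P4: blocked at fork node AdSpend ∈ conditioning set.
  P5: blocked at fork node AdSpend ∈ conditioning set.
{AdSpend} satisfies the backdoor criterion.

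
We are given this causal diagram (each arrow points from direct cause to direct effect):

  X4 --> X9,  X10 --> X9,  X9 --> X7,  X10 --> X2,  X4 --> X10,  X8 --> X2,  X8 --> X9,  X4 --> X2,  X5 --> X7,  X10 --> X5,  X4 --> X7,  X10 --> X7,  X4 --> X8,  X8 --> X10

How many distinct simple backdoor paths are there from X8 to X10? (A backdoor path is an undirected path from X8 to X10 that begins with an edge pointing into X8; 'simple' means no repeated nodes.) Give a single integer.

8

A backdoor path from X8 to X10 is any simple undirected path whose first edge points into X8 (i.e. leaves X8 via a parent).
Parents of X8: {X4}.
Enumerating:
  P1: X8 <- X4 -> X10
  P2: X8 <- X4 -> X2 <- X10
  P3: X8 <- X4 -> X9 <- X10
  P4: X8 <- X4 -> X9 -> X7 <- X10
  P5: X8 <- X4 -> X9 -> X7 <- X5 <- X10
  P6: X8 <- X4 -> X7 <- X10
  P7: X8 <- X4 -> X7 <- X9 <- X10
  P8: X8 <- X4 -> X7 <- X5 <- X10
That exhausts the simple backdoor paths. Count: 8.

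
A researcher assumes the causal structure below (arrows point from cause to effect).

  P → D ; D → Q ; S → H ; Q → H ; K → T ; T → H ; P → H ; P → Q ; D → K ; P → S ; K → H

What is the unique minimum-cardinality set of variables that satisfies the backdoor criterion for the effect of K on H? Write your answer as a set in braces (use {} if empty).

{D}

Variables eligible for adjustment (non-descendants of K, excluding K and H): {D, P, Q, S}.
Backdoor paths from K to H:
  P1: K <- D <- P -> Q -> H
  P2: K <- D <- P -> S -> H
  P3: K <- D <- P -> H
  P4: K <- D -> Q <- P -> S -> H
  P5: K <- D -> Q <- P -> H
  P6: K <- D -> Q -> H
The empty set is not sufficient: P1 (K <- D <- P -> Q -> H) has no collider blocking it and no conditioned non-collider, so it is open.
Try {D}:
  P1: blocked at chain node D ∈ conditioning set.
  P2: blocked at chain node D ∈ conditioning set.
  P3: blocked at chain node D ∈ conditioning set.
  P4: blocked at fork node D ∈ conditioning set.
  P5: blocked at fork node D ∈ conditioning set.
  P6: blocked at fork node D ∈ conditioning set.
{D} contains no descendant of K and blocks every backdoor path.
No other singleton works — e.g. {P} leaves P6 open — so {D} is the unique smallest valid adjustment set.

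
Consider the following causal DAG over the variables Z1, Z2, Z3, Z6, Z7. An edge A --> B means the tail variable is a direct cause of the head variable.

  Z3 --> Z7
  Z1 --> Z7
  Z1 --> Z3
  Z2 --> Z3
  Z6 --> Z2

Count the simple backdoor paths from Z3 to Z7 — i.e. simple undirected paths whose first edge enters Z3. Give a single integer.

1

A backdoor path from Z3 to Z7 is any simple undirected path whose first edge points into Z3 (i.e. leaves Z3 via a parent).
Parents of Z3: {Z1, Z2}.
Enumerating:
  P1: Z3 <- Z1 -> Z7
That exhausts the simple backdoor paths. Count: 1.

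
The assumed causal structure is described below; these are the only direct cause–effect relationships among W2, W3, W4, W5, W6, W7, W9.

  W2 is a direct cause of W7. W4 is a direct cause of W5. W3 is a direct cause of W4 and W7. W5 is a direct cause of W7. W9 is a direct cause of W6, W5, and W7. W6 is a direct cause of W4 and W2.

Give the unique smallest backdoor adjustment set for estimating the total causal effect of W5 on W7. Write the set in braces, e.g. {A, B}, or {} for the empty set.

{W4, W9}

Variables eligible for adjustment (non-descendants of W5, excluding W5 and W7): {W2, W3, W4, W6, W9}.
Backdoor paths from W5 to W7:
  P1: W5 <- W9 -> W6 -> W2 -> W7
  P2: W5 <- W9 -> W6 -> W4 <- W3 -> W7
  P3: W5 <- W9 -> W7
  P4: W5 <- W4 <- W3 -> W7
  P5: W5 <- W4 <- W6 <- W9 -> W7
  P6: W5 <- W4 <- W6 -> W2 -> W7
The empty set is not sufficient: P1 (W5 <- W9 -> W6 -> W2 -> W7) has no collider blocking it and no conditioned non-collider, so it is open.
Try {W4, W9}:
  P1: blocked at fork node W9 ∈ conditioning set.
  P2: blocked at fork node W9 ∈ conditioning set.
  P3: blocked at fork node W9 ∈ conditioning set.
  P4: blocked at chain node W4 ∈ conditioning set.
  P5: blocked at chain node W4 ∈ conditioning set.
  P6: blocked at chain node W4 ∈ conditioning set.
{W4, W9} contains no descendant of W5 and blocks every backdoor path.
Every element of {W4, W9} is needed (dropping W4 leaves P4 open; dropping W9 leaves P1 open), so no proper subset is valid.
Among all size-2 subsets of the eligible variables, only {W4, W9} blocks every backdoor path, so it is the unique smallest valid adjustment set.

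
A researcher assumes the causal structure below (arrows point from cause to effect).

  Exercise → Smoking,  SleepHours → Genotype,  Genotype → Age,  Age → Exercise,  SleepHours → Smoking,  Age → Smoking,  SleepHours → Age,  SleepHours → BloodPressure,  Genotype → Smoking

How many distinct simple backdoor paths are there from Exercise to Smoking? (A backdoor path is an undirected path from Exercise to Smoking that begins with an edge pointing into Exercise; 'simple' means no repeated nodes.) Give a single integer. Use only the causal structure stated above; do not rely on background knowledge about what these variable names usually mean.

5

A backdoor path from Exercise to Smoking is any simple undirected path whose first edge points into Exercise (i.e. leaves Exercise via a parent).
Parents of Exercise: {Age}.
Enumerating:
  P1: Exercise <- Age <- SleepHours -> Genotype -> Smoking
  P2: Exercise <- Age <- SleepHours -> Smoking
  P3: Exercise <- Age <- Genotype <- SleepHours -> Smoking
  P4: Exercise <- Age <- Genotype -> Smoking
  P5: Exercise <- Age -> Smoking
That exhausts the simple backdoor paths. Count: 5.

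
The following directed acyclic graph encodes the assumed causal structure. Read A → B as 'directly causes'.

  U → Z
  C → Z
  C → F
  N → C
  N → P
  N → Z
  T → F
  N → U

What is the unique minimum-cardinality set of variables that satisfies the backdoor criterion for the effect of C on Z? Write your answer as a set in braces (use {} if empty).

Variables eligible for adjustment (non-descendants of C, excluding C and Z): {N, P, T, U}.
Backdoor paths from C to Z:
  P1: C <- N -> U -> Z
  P2: C <- N -> Z
The empty set is not sufficient: P1 (C <- N -> U -> Z) has no collider blocking it and no conditioned non-collider, so it is open.
Try {N}:
  P1: blocked at fork node N ∈ conditioning set.
  P2: blocked at fork node N ∈ conditioning set.
{N} contains no descendant of C and blocks every backdoor path.
No other singleton works — e.g. {U} leaves P2 open — so {N} is the unique smallest valid adjustment set.

{N}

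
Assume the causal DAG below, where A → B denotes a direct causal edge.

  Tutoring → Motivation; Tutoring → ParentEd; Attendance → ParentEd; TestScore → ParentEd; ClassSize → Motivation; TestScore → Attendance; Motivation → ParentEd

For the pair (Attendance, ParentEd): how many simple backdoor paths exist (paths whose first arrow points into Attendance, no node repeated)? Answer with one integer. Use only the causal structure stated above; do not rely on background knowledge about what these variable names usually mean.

A backdoor path from Attendance to ParentEd is any simple undirected path whose first edge points into Attendance (i.e. leaves Attendance via a parent).
Parents of Attendance: {TestScore}.
Enumerating:
  P1: Attendance <- TestScore -> ParentEd
That exhausts the simple backdoor paths. Count: 1.

1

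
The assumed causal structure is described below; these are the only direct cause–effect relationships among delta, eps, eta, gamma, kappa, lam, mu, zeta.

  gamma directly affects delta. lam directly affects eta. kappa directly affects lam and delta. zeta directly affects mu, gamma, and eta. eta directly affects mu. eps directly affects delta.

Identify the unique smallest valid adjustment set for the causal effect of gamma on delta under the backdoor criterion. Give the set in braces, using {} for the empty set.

Variables eligible for adjustment (non-descendants of gamma, excluding gamma and delta): {eps, eta, kappa, lam, mu, zeta}.
Backdoor paths from gamma to delta:
  P1: gamma <- zeta -> eta <- lam <- kappa -> delta
  P2: gamma <- zeta -> mu <- eta <- lam <- kappa -> delta
Each backdoor path contains an unconditioned collider, so every path is already blocked with the empty conditioning set:
  P1: blocked at collider eta (neither it nor any descendant is in the conditioning set).
  P2: blocked at collider mu (neither it nor any descendant is in the conditioning set).
The empty set is therefore the unique smallest valid set.

{}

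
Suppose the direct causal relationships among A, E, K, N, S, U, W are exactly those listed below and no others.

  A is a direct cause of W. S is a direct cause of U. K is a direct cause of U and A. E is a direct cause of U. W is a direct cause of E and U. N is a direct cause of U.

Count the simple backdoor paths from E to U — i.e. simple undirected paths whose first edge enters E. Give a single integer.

2

A backdoor path from E to U is any simple undirected path whose first edge points into E (i.e. leaves E via a parent).
Parents of E: {W}.
Enumerating:
  P1: E <- W <- A <- K -> U
  P2: E <- W -> U
That exhausts the simple backdoor paths. Count: 2.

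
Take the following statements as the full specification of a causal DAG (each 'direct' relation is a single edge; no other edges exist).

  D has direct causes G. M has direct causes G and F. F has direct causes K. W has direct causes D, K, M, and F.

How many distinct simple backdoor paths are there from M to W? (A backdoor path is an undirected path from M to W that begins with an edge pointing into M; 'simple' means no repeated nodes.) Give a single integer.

A backdoor path from M to W is any simple undirected path whose first edge points into M (i.e. leaves M via a parent).
Parents of M: {F, G}.
Enumerating:
  P1: M <- G -> D -> W
  P2: M <- F <- K -> W
  P3: M <- F -> W
That exhausts the simple backdoor paths. Count: 3.

3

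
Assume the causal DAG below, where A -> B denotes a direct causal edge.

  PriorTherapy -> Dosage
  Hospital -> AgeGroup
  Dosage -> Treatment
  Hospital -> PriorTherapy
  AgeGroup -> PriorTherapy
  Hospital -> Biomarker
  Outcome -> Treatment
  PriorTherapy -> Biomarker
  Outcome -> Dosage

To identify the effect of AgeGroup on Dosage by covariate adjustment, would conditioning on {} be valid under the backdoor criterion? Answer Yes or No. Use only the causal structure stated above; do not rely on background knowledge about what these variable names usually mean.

Backdoor paths from AgeGroup to Dosage (paths whose first edge points into AgeGroup):
  P1: AgeGroup <- Hospital -> PriorTherapy -> Dosage
  P2: AgeGroup <- Hospital -> Biomarker <- PriorTherapy -> Dosage
Condition 1 (no descendant of AgeGroup in the set): holds — descendants of AgeGroup are {Biomarker, Dosage, PriorTherapy, Treatment}; none are in {}.
Condition 2 (every backdoor path blocked by {}):
  P1: open — no interior node is in the conditioning set.
  P2: blocked at collider Biomarker (neither it nor any descendant is in the conditioning set).
{} does not satisfy the backdoor criterion.

No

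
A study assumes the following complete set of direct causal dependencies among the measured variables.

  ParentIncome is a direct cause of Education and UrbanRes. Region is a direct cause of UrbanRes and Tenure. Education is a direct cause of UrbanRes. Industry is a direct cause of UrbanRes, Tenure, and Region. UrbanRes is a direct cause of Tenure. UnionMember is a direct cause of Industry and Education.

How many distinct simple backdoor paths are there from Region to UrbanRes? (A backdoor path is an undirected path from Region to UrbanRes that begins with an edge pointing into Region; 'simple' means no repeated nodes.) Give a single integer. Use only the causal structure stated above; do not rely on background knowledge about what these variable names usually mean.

4

A backdoor path from Region to UrbanRes is any simple undirected path whose first edge points into Region (i.e. leaves Region via a parent).
Parents of Region: {Industry}.
Enumerating:
  P1: Region <- Industry <- UnionMember -> Education <- ParentIncome -> UrbanRes
  P2: Region <- Industry <- UnionMember -> Education -> UrbanRes
  P3: Region <- Industry -> UrbanRes
  P4: Region <- Industry -> Tenure <- UrbanRes
That exhausts the simple backdoor paths. Count: 4.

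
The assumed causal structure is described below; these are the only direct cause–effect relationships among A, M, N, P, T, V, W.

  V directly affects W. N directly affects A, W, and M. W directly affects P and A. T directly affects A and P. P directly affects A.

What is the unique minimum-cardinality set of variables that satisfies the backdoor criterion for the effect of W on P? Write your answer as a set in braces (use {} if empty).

{}

Variables eligible for adjustment (non-descendants of W, excluding W and P): {M, N, T, V}.
Backdoor paths from W to P:
  P1: W <- N -> A <- T -> P
  P2: W <- N -> A <- P
Each backdoor path contains an unconditioned collider, so every path is already blocked with the empty conditioning set:
  P1: blocked at collider A (neither it nor any descendant is in the conditioning set).
  P2: blocked at collider A (neither it nor any descendant is in the conditioning set).
The empty set is therefore the unique smallest valid set.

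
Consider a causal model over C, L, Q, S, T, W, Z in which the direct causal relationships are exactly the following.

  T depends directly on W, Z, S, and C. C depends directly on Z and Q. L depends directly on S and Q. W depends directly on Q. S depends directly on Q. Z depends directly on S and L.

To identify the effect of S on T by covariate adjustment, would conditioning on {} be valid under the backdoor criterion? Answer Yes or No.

No

Backdoor paths from S to T (paths whose first edge points into S):
  P1: S <- Q -> L -> Z -> C -> T
  P2: S <- Q -> L -> Z -> T
  P3: S <- Q -> C <- Z -> T
  P4: S <- Q -> C -> T
  P5: S <- Q -> W -> T
Condition 1 (no descendant of S in the set): holds — descendants of S are {C, L, T, Z}; none are in {}.
Condition 2 (every backdoor path blocked by {}):
  P1: open — no interior node is in the conditioning set.
  P2: open — no interior node is in the conditioning set.
  P3: blocked at collider C (neither it nor any descendant is in the conditioning set).
  P4: open — no interior node is in the conditioning set.
  P5: open — no interior node is in the conditioning set.
{} does not satisfy the backdoor criterion.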